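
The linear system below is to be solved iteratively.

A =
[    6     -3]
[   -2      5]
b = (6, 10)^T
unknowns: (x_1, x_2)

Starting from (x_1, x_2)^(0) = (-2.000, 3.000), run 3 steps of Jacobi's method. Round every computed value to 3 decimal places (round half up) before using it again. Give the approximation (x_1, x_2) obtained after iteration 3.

Iteration 1:
  x_1 = (6 - (-3)·3.000) / (6) = 2.500
  x_2 = (10 - (-2)·-2.000) / (5) = 1.200
Iteration 2:
  x_1 = (6 - (-3)·1.200) / (6) = 1.600
  x_2 = (10 - (-2)·2.500) / (5) = 3.000
Iteration 3:
  x_1 = (6 - (-3)·3.000) / (6) = 2.500
  x_2 = (10 - (-2)·1.600) / (5) = 2.640

(2.500, 2.640)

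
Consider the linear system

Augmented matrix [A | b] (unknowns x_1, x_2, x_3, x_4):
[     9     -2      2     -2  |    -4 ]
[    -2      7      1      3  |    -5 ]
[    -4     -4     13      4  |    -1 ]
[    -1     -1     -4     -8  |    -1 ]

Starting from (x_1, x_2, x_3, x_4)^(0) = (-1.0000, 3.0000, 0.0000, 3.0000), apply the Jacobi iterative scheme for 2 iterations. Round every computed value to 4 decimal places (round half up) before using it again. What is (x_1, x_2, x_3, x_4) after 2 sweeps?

(-0.8947, -0.3518, -0.4682, 0.4919)

Iteration 1:
  x_1 = (-4 - (-2)·3.0000 - (2)·0.0000 - (-2)·3.0000) / (9) = 0.8889
  x_2 = (-5 - (-2)·-1.0000 - (1)·0.0000 - (3)·3.0000) / (7) = -2.2857
  x_3 = (-1 - (-4)·-1.0000 - (-4)·3.0000 - (4)·3.0000) / (13) = -0.3846
  x_4 = (-1 - (-1)·-1.0000 - (-1)·3.0000 - (-4)·0.0000) / (-8) = -0.1250
Iteration 2:
  x_1 = (-4 - (-2)·-2.2857 - (2)·-0.3846 - (-2)·-0.1250) / (9) = -0.8947
  x_2 = (-5 - (-2)·0.8889 - (1)·-0.3846 - (3)·-0.1250) / (7) = -0.3518
  x_3 = (-1 - (-4)·0.8889 - (-4)·-2.2857 - (4)·-0.1250) / (13) = -0.4682
  x_4 = (-1 - (-1)·0.8889 - (-1)·-2.2857 - (-4)·-0.3846) / (-8) = 0.4919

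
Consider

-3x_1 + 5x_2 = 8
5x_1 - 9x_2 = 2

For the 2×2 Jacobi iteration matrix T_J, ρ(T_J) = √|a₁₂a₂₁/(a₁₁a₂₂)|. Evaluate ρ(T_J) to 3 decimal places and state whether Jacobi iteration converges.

0.962

a₁₂a₂₁/(a₁₁a₂₂) = (5)·(5) / ((-3)·(-9)) = 0.925926
ρ = √|0.925926| = √0.925926 = 0.962
ρ < 1, so Jacobi converges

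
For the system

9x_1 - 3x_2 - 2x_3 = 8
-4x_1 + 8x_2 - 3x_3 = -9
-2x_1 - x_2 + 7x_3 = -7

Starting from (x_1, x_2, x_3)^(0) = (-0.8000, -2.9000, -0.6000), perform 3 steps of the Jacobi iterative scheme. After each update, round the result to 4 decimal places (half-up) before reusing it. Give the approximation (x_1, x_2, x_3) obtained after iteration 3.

Iteration 1:
  x_1 = (8 - (-3)·-2.9000 - (-2)·-0.6000) / (9) = -0.2111
  x_2 = (-9 - (-4)·-0.8000 - (-3)·-0.6000) / (8) = -1.7500
  x_3 = (-7 - (-2)·-0.8000 - (-1)·-2.9000) / (7) = -1.6429
Iteration 2:
  x_1 = (8 - (-3)·-1.7500 - (-2)·-1.6429) / (9) = -0.0595
  x_2 = (-9 - (-4)·-0.2111 - (-3)·-1.6429) / (8) = -1.8466
  x_3 = (-7 - (-2)·-0.2111 - (-1)·-1.7500) / (7) = -1.3103
Iteration 3:
  x_1 = (8 - (-3)·-1.8466 - (-2)·-1.3103) / (9) = -0.0178
  x_2 = (-9 - (-4)·-0.0595 - (-3)·-1.3103) / (8) = -1.6461
  x_3 = (-7 - (-2)·-0.0595 - (-1)·-1.8466) / (7) = -1.2808

(-0.0178, -1.6461, -1.2808)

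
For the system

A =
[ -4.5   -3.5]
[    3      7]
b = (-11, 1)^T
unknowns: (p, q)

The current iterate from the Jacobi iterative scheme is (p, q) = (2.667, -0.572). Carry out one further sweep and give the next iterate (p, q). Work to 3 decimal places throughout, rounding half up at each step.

One sweep:
  p = (-11 - (-3.5)·-0.572) / (-4.5) = 2.889
  q = (1 - (3)·2.667) / (7) = -1.000

(2.889, -1.000)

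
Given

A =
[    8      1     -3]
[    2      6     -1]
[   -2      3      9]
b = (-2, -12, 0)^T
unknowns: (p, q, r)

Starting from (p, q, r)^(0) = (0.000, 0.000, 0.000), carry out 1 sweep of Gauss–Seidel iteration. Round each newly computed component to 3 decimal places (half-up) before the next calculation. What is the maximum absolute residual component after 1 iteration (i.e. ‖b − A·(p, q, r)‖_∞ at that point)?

Iteration 1:
  p = (-2 - (1)·0.000 - (-3)·0.000) / (8) = -0.250
  q = (-12 - (2)·-0.250 - (-1)·0.000) / (6) = -1.917
  r = (0 - (-2)·-0.250 - (3)·-1.917) / (9) = 0.583
Residual b − A·x = (3.666, 0.585, 0.004); ∞-norm = 3.666

3.666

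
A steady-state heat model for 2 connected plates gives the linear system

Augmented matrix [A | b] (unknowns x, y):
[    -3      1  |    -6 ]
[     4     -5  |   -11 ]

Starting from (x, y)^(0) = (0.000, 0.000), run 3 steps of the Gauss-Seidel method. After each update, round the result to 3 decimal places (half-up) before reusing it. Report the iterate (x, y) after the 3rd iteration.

(3.605, 5.084)

Iteration 1:
  x = (-6 - (1)·0.000) / (-3) = 2.000
  y = (-11 - (4)·2.000) / (-5) = 3.800
Iteration 2:
  x = (-6 - (1)·3.800) / (-3) = 3.267
  y = (-11 - (4)·3.267) / (-5) = 4.814
Iteration 3:
  x = (-6 - (1)·4.814) / (-3) = 3.605
  y = (-11 - (4)·3.605) / (-5) = 5.084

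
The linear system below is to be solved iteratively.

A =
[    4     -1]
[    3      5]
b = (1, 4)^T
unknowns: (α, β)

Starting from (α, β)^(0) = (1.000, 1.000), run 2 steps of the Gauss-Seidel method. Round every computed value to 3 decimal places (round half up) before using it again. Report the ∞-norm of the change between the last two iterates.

0.125

Iteration 1:
  α = (1 - (-1)·1.000) / (4) = 0.500
  β = (4 - (3)·0.500) / (5) = 0.500
Iteration 2:
  α = (1 - (-1)·0.500) / (4) = 0.375
  β = (4 - (3)·0.375) / (5) = 0.575
Change: (-0.125, 0.075) → max |·| = 0.125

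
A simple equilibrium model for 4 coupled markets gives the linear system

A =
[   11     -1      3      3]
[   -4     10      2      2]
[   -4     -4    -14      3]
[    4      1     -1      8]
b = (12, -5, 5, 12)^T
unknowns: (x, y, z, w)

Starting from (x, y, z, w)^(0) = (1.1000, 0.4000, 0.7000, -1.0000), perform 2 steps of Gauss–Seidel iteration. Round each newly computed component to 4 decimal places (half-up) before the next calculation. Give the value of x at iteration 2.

1.1373

Iteration 1:
  x = (12 - (-1)·0.4000 - (3)·0.7000 - (3)·-1.0000) / (11) = 1.2091
  y = (-5 - (-4)·1.2091 - (2)·0.7000 - (2)·-1.0000) / (10) = 0.0436
  z = (5 - (-4)·1.2091 - (-4)·0.0436 - (3)·-1.0000) / (-14) = -0.9293
  w = (12 - (4)·1.2091 - (1)·0.0436 - (-1)·-0.9293) / (8) = 0.7738
Iteration 2:
  x = (12 - (-1)·0.0436 - (3)·-0.9293 - (3)·0.7738) / (11) = 1.1373
  y = (-5 - (-4)·1.1373 - (2)·-0.9293 - (2)·0.7738) / (10) = -0.0140
  z = (5 - (-4)·1.1373 - (-4)·-0.0140 - (3)·0.7738) / (-14) = -0.5123
  w = (12 - (4)·1.1373 - (1)·-0.0140 - (-1)·-0.5123) / (8) = 0.8691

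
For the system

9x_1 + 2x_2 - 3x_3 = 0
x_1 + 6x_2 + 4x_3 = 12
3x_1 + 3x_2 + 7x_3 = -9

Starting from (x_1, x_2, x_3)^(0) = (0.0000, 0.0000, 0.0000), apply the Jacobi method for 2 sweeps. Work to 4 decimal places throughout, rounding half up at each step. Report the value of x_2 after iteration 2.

Iteration 1:
  x_1 = (0 - (2)·0.0000 - (-3)·0.0000) / (9) = 0.0000
  x_2 = (12 - (1)·0.0000 - (4)·0.0000) / (6) = 2.0000
  x_3 = (-9 - (3)·0.0000 - (3)·0.0000) / (7) = -1.2857
Iteration 2:
  x_1 = (0 - (2)·2.0000 - (-3)·-1.2857) / (9) = -0.8730
  x_2 = (12 - (1)·0.0000 - (4)·-1.2857) / (6) = 2.8571
  x_3 = (-9 - (3)·0.0000 - (3)·2.0000) / (7) = -2.1429

2.8571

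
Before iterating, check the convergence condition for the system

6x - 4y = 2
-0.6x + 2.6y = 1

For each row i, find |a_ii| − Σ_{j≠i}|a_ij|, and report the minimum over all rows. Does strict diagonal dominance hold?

2

row 1: |6| − (4) = 2
row 2: |2.6| − (0.6) = 2
minimum over rows = 2 → strictly diagonally dominant (convergence guaranteed)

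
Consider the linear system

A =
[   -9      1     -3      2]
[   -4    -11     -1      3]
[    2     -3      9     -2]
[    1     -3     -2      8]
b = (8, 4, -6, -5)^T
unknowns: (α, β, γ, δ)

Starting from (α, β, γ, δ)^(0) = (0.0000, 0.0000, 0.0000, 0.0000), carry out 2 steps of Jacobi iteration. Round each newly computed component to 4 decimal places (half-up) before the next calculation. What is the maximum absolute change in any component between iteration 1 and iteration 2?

0.2134

Iteration 1:
  α = (8 - (1)·0.0000 - (-3)·0.0000 - (2)·0.0000) / (-9) = -0.8889
  β = (4 - (-4)·0.0000 - (-1)·0.0000 - (3)·0.0000) / (-11) = -0.3636
  γ = (-6 - (2)·0.0000 - (-3)·0.0000 - (-2)·0.0000) / (9) = -0.6667
  δ = (-5 - (1)·0.0000 - (-3)·0.0000 - (-2)·0.0000) / (8) = -0.6250
Iteration 2:
  α = (8 - (1)·-0.3636 - (-3)·-0.6667 - (2)·-0.6250) / (-9) = -0.8459
  β = (4 - (-4)·-0.8889 - (-1)·-0.6667 - (3)·-0.6250) / (-11) = -0.1502
  γ = (-6 - (2)·-0.8889 - (-3)·-0.3636 - (-2)·-0.6250) / (9) = -0.7292
  δ = (-5 - (1)·-0.8889 - (-3)·-0.3636 - (-2)·-0.6667) / (8) = -0.8169
Change: (0.0430, 0.2134, -0.0625, -0.1919) → max |·| = 0.2134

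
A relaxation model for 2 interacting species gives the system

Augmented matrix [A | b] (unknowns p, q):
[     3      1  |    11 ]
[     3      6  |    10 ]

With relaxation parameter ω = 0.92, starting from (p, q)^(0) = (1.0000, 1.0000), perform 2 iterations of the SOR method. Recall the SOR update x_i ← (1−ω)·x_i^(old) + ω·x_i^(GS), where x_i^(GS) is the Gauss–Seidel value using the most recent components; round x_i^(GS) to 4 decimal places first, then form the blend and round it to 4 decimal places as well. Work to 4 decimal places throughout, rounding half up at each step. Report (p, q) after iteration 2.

(3.5742, -0.0975)

Iteration 1:
  p: GS value = (11 - (1)·1.0000) / (3) = 3.3333;  p ← (1−ω)·1.0000 + ω·3.3333 = 3.1466
  q: GS value = (10 - (3)·3.1466) / (6) = 0.0934;  q ← (1−ω)·1.0000 + ω·0.0934 = 0.1659
Iteration 2:
  p: GS value = (11 - (1)·0.1659) / (3) = 3.6114;  p ← (1−ω)·3.1466 + ω·3.6114 = 3.5742
  q: GS value = (10 - (3)·3.5742) / (6) = -0.1204;  q ← (1−ω)·0.1659 + ω·-0.1204 = -0.0975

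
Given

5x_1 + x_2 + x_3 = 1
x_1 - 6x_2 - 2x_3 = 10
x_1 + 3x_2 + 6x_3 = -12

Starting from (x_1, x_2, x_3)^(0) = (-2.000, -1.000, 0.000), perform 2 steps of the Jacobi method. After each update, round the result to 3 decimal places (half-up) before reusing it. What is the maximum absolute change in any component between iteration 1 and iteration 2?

0.789

Iteration 1:
  x_1 = (1 - (1)·-1.000 - (1)·0.000) / (5) = 0.400
  x_2 = (10 - (1)·-2.000 - (-2)·0.000) / (-6) = -2.000
  x_3 = (-12 - (1)·-2.000 - (3)·-1.000) / (6) = -1.167
Iteration 2:
  x_1 = (1 - (1)·-2.000 - (1)·-1.167) / (5) = 0.833
  x_2 = (10 - (1)·0.400 - (-2)·-1.167) / (-6) = -1.211
  x_3 = (-12 - (1)·0.400 - (3)·-2.000) / (6) = -1.067
Change: (0.433, 0.789, 0.100) → max |·| = 0.789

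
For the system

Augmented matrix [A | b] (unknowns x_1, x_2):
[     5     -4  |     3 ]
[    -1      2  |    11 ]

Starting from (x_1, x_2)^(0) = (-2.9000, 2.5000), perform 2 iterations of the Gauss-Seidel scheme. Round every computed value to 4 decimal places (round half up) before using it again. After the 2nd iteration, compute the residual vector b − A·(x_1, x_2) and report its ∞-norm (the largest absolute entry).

Iteration 1:
  x_1 = (3 - (-4)·2.5000) / (5) = 2.6000
  x_2 = (11 - (-1)·2.6000) / (2) = 6.8000
Iteration 2:
  x_1 = (3 - (-4)·6.8000) / (5) = 6.0400
  x_2 = (11 - (-1)·6.0400) / (2) = 8.5200
Residual b − A·x = (6.8800, 0.0000); ∞-norm = 6.8800

6.8800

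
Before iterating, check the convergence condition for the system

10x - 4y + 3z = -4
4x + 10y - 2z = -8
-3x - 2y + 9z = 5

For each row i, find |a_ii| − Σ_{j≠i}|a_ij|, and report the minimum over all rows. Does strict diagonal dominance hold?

row 1: |10| − (4+3) = 3
row 2: |10| − (4+2) = 4
row 3: |9| − (3+2) = 4
minimum over rows = 3 → strictly diagonally dominant (convergence guaranteed)

3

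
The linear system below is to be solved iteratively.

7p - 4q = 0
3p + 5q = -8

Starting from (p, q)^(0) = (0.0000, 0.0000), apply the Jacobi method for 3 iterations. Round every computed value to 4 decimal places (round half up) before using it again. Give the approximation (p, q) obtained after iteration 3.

Iteration 1:
  p = (0 - (-4)·0.0000) / (7) = 0.0000
  q = (-8 - (3)·0.0000) / (5) = -1.6000
Iteration 2:
  p = (0 - (-4)·-1.6000) / (7) = -0.9143
  q = (-8 - (3)·0.0000) / (5) = -1.6000
Iteration 3:
  p = (0 - (-4)·-1.6000) / (7) = -0.9143
  q = (-8 - (3)·-0.9143) / (5) = -1.0514

(-0.9143, -1.0514)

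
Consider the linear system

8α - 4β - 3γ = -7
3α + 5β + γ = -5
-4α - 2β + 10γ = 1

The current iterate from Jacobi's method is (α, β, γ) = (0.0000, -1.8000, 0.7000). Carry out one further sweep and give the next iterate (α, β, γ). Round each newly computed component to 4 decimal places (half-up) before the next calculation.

(-1.5125, -1.1400, -0.2600)

One sweep:
  α = (-7 - (-4)·-1.8000 - (-3)·0.7000) / (8) = -1.5125
  β = (-5 - (3)·0.0000 - (1)·0.7000) / (5) = -1.1400
  γ = (1 - (-4)·0.0000 - (-2)·-1.8000) / (10) = -0.2600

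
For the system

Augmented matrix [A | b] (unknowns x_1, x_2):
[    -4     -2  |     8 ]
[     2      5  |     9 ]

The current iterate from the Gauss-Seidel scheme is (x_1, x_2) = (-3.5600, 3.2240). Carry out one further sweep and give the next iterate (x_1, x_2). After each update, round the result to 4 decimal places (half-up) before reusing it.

One sweep:
  x_1 = (8 - (-2)·3.2240) / (-4) = -3.6120
  x_2 = (9 - (2)·-3.6120) / (5) = 3.2448

(-3.6120, 3.2448)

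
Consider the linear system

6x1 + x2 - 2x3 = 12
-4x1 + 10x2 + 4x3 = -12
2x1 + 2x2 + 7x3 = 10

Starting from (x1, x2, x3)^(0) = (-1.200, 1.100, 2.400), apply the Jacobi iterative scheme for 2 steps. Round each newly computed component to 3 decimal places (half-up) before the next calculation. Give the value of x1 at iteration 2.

2.926

Iteration 1:
  x1 = (12 - (1)·1.100 - (-2)·2.400) / (6) = 2.617
  x2 = (-12 - (-4)·-1.200 - (4)·2.400) / (10) = -2.640
  x3 = (10 - (2)·-1.200 - (2)·1.100) / (7) = 1.457
Iteration 2:
  x1 = (12 - (1)·-2.640 - (-2)·1.457) / (6) = 2.926
  x2 = (-12 - (-4)·2.617 - (4)·1.457) / (10) = -0.736
  x3 = (10 - (2)·2.617 - (2)·-2.640) / (7) = 1.435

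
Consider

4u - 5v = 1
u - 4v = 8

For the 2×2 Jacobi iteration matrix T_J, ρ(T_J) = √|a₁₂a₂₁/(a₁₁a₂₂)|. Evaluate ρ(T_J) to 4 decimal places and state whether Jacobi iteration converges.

a₁₂a₂₁/(a₁₁a₂₂) = (-5)·(1) / ((4)·(-4)) = 0.312500
ρ = √|0.312500| = √0.312500 = 0.5590
ρ < 1, so Jacobi converges

0.5590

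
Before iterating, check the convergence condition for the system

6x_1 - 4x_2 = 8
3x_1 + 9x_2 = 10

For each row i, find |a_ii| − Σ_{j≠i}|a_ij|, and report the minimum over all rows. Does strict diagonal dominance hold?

2

row 1: |6| − (4) = 2
row 2: |9| − (3) = 6
minimum over rows = 2 → strictly diagonally dominant (convergence guaranteed)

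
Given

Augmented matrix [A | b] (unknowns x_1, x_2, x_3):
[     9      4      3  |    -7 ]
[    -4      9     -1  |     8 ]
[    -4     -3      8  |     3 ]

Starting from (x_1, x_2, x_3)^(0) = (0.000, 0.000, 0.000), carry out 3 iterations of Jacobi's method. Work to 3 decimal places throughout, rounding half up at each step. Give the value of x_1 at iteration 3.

Iteration 1:
  x_1 = (-7 - (4)·0.000 - (3)·0.000) / (9) = -0.778
  x_2 = (8 - (-4)·0.000 - (-1)·0.000) / (9) = 0.889
  x_3 = (3 - (-4)·0.000 - (-3)·0.000) / (8) = 0.375
Iteration 2:
  x_1 = (-7 - (4)·0.889 - (3)·0.375) / (9) = -1.298
  x_2 = (8 - (-4)·-0.778 - (-1)·0.375) / (9) = 0.585
  x_3 = (3 - (-4)·-0.778 - (-3)·0.889) / (8) = 0.319
Iteration 3:
  x_1 = (-7 - (4)·0.585 - (3)·0.319) / (9) = -1.144
  x_2 = (8 - (-4)·-1.298 - (-1)·0.319) / (9) = 0.347
  x_3 = (3 - (-4)·-1.298 - (-3)·0.585) / (8) = -0.055

-1.144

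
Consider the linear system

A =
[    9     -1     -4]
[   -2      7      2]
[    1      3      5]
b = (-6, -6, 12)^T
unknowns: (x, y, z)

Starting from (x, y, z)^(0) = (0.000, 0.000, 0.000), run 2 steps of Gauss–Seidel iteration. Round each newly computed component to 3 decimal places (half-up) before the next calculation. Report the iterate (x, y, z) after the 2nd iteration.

(0.622, -1.583, 3.225)

Iteration 1:
  x = (-6 - (-1)·0.000 - (-4)·0.000) / (9) = -0.667
  y = (-6 - (-2)·-0.667 - (2)·0.000) / (7) = -1.048
  z = (12 - (1)·-0.667 - (3)·-1.048) / (5) = 3.162
Iteration 2:
  x = (-6 - (-1)·-1.048 - (-4)·3.162) / (9) = 0.622
  y = (-6 - (-2)·0.622 - (2)·3.162) / (7) = -1.583
  z = (12 - (1)·0.622 - (3)·-1.583) / (5) = 3.225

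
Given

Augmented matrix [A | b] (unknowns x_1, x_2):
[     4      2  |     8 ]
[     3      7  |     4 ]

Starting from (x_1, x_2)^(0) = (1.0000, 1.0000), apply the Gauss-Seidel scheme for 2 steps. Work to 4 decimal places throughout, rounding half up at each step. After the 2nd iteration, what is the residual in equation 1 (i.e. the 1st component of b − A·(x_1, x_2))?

Iteration 1:
  x_1 = (8 - (2)·1.0000) / (4) = 1.5000
  x_2 = (4 - (3)·1.5000) / (7) = -0.0714
Iteration 2:
  x_1 = (8 - (2)·-0.0714) / (4) = 2.0357
  x_2 = (4 - (3)·2.0357) / (7) = -0.3010
Residual b − A·x = (0.4592, -0.0001)

0.4592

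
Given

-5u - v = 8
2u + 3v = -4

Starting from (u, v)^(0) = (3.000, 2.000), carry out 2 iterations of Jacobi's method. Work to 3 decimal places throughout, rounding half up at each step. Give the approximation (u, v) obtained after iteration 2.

Iteration 1:
  u = (8 - (-1)·2.000) / (-5) = -2.000
  v = (-4 - (2)·3.000) / (3) = -3.333
Iteration 2:
  u = (8 - (-1)·-3.333) / (-5) = -0.933
  v = (-4 - (2)·-2.000) / (3) = 0.000

(-0.933, 0.000)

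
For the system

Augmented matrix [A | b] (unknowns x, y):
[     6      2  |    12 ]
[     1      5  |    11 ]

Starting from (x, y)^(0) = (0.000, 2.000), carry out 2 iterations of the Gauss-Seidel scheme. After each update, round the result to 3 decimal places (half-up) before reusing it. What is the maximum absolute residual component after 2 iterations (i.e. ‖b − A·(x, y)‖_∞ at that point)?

0.006

Iteration 1:
  x = (12 - (2)·2.000) / (6) = 1.333
  y = (11 - (1)·1.333) / (5) = 1.933
Iteration 2:
  x = (12 - (2)·1.933) / (6) = 1.356
  y = (11 - (1)·1.356) / (5) = 1.929
Residual b − A·x = (0.006, -0.001); ∞-norm = 0.006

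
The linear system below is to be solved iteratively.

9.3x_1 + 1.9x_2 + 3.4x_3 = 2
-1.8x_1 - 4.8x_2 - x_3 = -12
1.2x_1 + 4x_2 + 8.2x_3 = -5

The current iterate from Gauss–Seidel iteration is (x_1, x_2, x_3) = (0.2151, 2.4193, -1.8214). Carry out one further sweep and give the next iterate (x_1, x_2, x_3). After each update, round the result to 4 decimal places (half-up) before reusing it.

One sweep:
  x_1 = (2 - (1.9)·2.4193 - (3.4)·-1.8214) / (9.3) = 0.3867
  x_2 = (-12 - (-1.8)·0.3867 - (-1)·-1.8214) / (-4.8) = 2.7344
  x_3 = (-5 - (1.2)·0.3867 - (4)·2.7344) / (8.2) = -2.0002

(0.3867, 2.7344, -2.0002)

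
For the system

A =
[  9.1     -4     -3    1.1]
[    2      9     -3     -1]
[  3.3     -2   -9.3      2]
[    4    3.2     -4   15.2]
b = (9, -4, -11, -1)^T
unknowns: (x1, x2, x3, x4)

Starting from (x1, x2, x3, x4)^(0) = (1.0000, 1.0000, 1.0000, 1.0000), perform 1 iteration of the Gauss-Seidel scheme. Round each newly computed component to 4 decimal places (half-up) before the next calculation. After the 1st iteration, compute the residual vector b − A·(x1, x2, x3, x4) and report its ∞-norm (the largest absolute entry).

Iteration 1:
  x1 = (9 - (-4)·1.0000 - (-3)·1.0000 - (1.1)·1.0000) / (9.1) = 1.6374
  x2 = (-4 - (2)·1.6374 - (-3)·1.0000 - (-1)·1.0000) / (9) = -0.3639
  x3 = (-11 - (3.3)·1.6374 - (-2)·-0.3639 - (2)·1.0000) / (-9.3) = 2.0571
  x4 = (-1 - (4)·1.6374 - (3.2)·-0.3639 - (-4)·2.0571) / (15.2) = 0.1213
Residual b − A·x = (-1.3181, 2.2929, 1.7572, -0.0005); ∞-norm = 2.2929

2.2929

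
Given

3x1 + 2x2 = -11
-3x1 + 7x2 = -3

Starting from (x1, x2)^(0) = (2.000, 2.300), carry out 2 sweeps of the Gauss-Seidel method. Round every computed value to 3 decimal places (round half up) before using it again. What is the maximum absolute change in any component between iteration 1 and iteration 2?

Iteration 1:
  x1 = (-11 - (2)·2.300) / (3) = -5.200
  x2 = (-3 - (-3)·-5.200) / (7) = -2.657
Iteration 2:
  x1 = (-11 - (2)·-2.657) / (3) = -1.895
  x2 = (-3 - (-3)·-1.895) / (7) = -1.241
Change: (3.305, 1.416) → max |·| = 3.305

3.305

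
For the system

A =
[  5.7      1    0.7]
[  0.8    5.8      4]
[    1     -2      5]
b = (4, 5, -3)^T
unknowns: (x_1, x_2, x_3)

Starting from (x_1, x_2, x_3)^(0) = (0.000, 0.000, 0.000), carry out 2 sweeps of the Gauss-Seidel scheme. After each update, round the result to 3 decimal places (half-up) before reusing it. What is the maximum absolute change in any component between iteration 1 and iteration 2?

0.311

Iteration 1:
  x_1 = (4 - (1)·0.000 - (0.7)·0.000) / (5.7) = 0.702
  x_2 = (5 - (0.8)·0.702 - (4)·0.000) / (5.8) = 0.765
  x_3 = (-3 - (1)·0.702 - (-2)·0.765) / (5) = -0.434
Iteration 2:
  x_1 = (4 - (1)·0.765 - (0.7)·-0.434) / (5.7) = 0.621
  x_2 = (5 - (0.8)·0.621 - (4)·-0.434) / (5.8) = 1.076
  x_3 = (-3 - (1)·0.621 - (-2)·1.076) / (5) = -0.294
Change: (-0.081, 0.311, 0.140) → max |·| = 0.311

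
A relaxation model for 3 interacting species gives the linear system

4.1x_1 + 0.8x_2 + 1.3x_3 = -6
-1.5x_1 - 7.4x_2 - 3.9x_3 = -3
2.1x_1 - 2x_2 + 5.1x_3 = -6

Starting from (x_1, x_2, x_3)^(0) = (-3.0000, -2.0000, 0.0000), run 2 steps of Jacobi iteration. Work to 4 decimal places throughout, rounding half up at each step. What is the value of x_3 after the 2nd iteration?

-0.3371

Iteration 1:
  x_1 = (-6 - (0.8)·-2.0000 - (1.3)·0.0000) / (4.1) = -1.0732
  x_2 = (-3 - (-1.5)·-3.0000 - (-3.9)·0.0000) / (-7.4) = 1.0135
  x_3 = (-6 - (2.1)·-3.0000 - (-2)·-2.0000) / (5.1) = -0.7255
Iteration 2:
  x_1 = (-6 - (0.8)·1.0135 - (1.3)·-0.7255) / (4.1) = -1.4311
  x_2 = (-3 - (-1.5)·-1.0732 - (-3.9)·-0.7255) / (-7.4) = 1.0053
  x_3 = (-6 - (2.1)·-1.0732 - (-2)·1.0135) / (5.1) = -0.3371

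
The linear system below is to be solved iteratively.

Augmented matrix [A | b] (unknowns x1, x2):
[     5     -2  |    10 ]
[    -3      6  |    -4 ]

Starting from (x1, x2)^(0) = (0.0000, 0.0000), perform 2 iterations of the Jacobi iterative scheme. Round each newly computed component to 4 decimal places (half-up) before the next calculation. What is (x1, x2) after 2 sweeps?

(1.7333, 0.3333)

Iteration 1:
  x1 = (10 - (-2)·0.0000) / (5) = 2.0000
  x2 = (-4 - (-3)·0.0000) / (6) = -0.6667
Iteration 2:
  x1 = (10 - (-2)·-0.6667) / (5) = 1.7333
  x2 = (-4 - (-3)·2.0000) / (6) = 0.3333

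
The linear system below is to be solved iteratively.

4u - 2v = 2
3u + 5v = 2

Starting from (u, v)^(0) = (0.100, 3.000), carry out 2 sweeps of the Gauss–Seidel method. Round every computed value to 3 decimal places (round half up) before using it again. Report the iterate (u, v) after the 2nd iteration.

(0.100, 0.340)

Iteration 1:
  u = (2 - (-2)·3.000) / (4) = 2.000
  v = (2 - (3)·2.000) / (5) = -0.800
Iteration 2:
  u = (2 - (-2)·-0.800) / (4) = 0.100
  v = (2 - (3)·0.100) / (5) = 0.340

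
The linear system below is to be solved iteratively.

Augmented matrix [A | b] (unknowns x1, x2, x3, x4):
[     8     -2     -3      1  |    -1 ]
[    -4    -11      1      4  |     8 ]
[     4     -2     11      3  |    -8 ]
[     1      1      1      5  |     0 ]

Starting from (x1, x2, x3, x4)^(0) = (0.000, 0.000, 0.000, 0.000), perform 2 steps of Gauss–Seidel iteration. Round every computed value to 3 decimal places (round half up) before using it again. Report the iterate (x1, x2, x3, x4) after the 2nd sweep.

(-0.638, -0.451, -0.665, 0.351)

Iteration 1:
  x1 = (-1 - (-2)·0.000 - (-3)·0.000 - (1)·0.000) / (8) = -0.125
  x2 = (8 - (-4)·-0.125 - (1)·0.000 - (4)·0.000) / (-11) = -0.682
  x3 = (-8 - (4)·-0.125 - (-2)·-0.682 - (3)·0.000) / (11) = -0.806
  x4 = (0 - (1)·-0.125 - (1)·-0.682 - (1)·-0.806) / (5) = 0.323
Iteration 2:
  x1 = (-1 - (-2)·-0.682 - (-3)·-0.806 - (1)·0.323) / (8) = -0.638
  x2 = (8 - (-4)·-0.638 - (1)·-0.806 - (4)·0.323) / (-11) = -0.451
  x3 = (-8 - (4)·-0.638 - (-2)·-0.451 - (3)·0.323) / (11) = -0.665
  x4 = (0 - (1)·-0.638 - (1)·-0.451 - (1)·-0.665) / (5) = 0.351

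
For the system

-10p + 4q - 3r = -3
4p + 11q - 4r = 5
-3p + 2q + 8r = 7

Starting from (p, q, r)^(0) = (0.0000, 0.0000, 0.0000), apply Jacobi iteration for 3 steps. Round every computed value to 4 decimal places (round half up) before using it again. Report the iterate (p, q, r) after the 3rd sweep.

Iteration 1:
  p = (-3 - (4)·0.0000 - (-3)·0.0000) / (-10) = 0.3000
  q = (5 - (4)·0.0000 - (-4)·0.0000) / (11) = 0.4545
  r = (7 - (-3)·0.0000 - (2)·0.0000) / (8) = 0.8750
Iteration 2:
  p = (-3 - (4)·0.4545 - (-3)·0.8750) / (-10) = 0.2193
  q = (5 - (4)·0.3000 - (-4)·0.8750) / (11) = 0.6636
  r = (7 - (-3)·0.3000 - (2)·0.4545) / (8) = 0.8739
Iteration 3:
  p = (-3 - (4)·0.6636 - (-3)·0.8739) / (-10) = 0.3033
  q = (5 - (4)·0.2193 - (-4)·0.8739) / (11) = 0.6926
  r = (7 - (-3)·0.2193 - (2)·0.6636) / (8) = 0.7913

(0.3033, 0.6926, 0.7913)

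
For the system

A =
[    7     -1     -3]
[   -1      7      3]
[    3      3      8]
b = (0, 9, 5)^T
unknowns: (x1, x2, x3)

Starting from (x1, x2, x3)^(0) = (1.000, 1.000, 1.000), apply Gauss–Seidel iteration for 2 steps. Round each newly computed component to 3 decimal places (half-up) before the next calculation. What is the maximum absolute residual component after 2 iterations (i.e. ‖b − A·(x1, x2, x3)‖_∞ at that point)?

0.422

Iteration 1:
  x1 = (0 - (-1)·1.000 - (-3)·1.000) / (7) = 0.571
  x2 = (9 - (-1)·0.571 - (3)·1.000) / (7) = 0.939
  x3 = (5 - (3)·0.571 - (3)·0.939) / (8) = 0.059
Iteration 2:
  x1 = (0 - (-1)·0.939 - (-3)·0.059) / (7) = 0.159
  x2 = (9 - (-1)·0.159 - (3)·0.059) / (7) = 1.283
  x3 = (5 - (3)·0.159 - (3)·1.283) / (8) = 0.084
Residual b − A·x = (0.422, -0.074, 0.002); ∞-norm = 0.422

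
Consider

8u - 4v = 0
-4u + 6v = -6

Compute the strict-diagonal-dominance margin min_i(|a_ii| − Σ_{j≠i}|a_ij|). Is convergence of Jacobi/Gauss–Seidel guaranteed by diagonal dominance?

row 1: |8| − (4) = 4
row 2: |6| − (4) = 2
minimum over rows = 2 → strictly diagonally dominant (convergence guaranteed)

2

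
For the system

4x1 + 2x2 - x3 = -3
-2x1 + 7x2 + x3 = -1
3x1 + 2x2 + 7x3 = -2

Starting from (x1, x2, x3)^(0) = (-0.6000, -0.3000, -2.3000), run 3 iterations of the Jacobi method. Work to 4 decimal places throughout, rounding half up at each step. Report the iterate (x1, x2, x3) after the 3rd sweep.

Iteration 1:
  x1 = (-3 - (2)·-0.3000 - (-1)·-2.3000) / (4) = -1.1750
  x2 = (-1 - (-2)·-0.6000 - (1)·-2.3000) / (7) = 0.0143
  x3 = (-2 - (3)·-0.6000 - (2)·-0.3000) / (7) = 0.0571
Iteration 2:
  x1 = (-3 - (2)·0.0143 - (-1)·0.0571) / (4) = -0.7429
  x2 = (-1 - (-2)·-1.1750 - (1)·0.0571) / (7) = -0.4867
  x3 = (-2 - (3)·-1.1750 - (2)·0.0143) / (7) = 0.2138
Iteration 3:
  x1 = (-3 - (2)·-0.4867 - (-1)·0.2138) / (4) = -0.4532
  x2 = (-1 - (-2)·-0.7429 - (1)·0.2138) / (7) = -0.3857
  x3 = (-2 - (3)·-0.7429 - (2)·-0.4867) / (7) = 0.1717

(-0.4532, -0.3857, 0.1717)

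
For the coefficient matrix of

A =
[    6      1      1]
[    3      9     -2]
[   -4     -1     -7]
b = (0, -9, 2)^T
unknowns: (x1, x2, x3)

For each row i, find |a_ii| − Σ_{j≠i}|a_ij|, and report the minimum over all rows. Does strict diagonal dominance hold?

2

row 1: |6| − (1+1) = 4
row 2: |9| − (3+2) = 4
row 3: |-7| − (4+1) = 2
minimum over rows = 2 → strictly diagonally dominant (convergence guaranteed)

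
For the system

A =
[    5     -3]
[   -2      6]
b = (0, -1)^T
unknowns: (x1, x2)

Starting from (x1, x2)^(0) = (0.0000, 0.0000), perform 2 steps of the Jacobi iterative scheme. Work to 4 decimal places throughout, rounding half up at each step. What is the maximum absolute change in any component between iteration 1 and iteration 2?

Iteration 1:
  x1 = (0 - (-3)·0.0000) / (5) = 0.0000
  x2 = (-1 - (-2)·0.0000) / (6) = -0.1667
Iteration 2:
  x1 = (0 - (-3)·-0.1667) / (5) = -0.1000
  x2 = (-1 - (-2)·0.0000) / (6) = -0.1667
Change: (-0.1000, 0.0000) → max |·| = 0.1000

0.1000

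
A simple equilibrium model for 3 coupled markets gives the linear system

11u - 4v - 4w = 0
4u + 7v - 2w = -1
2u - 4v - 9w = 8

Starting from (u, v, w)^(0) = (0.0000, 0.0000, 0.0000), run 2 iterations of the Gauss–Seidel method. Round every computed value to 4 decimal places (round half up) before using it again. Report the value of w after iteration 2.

Iteration 1:
  u = (0 - (-4)·0.0000 - (-4)·0.0000) / (11) = 0.0000
  v = (-1 - (4)·0.0000 - (-2)·0.0000) / (7) = -0.1429
  w = (8 - (2)·0.0000 - (-4)·-0.1429) / (-9) = -0.8254
Iteration 2:
  u = (0 - (-4)·-0.1429 - (-4)·-0.8254) / (11) = -0.3521
  v = (-1 - (4)·-0.3521 - (-2)·-0.8254) / (7) = -0.1775
  w = (8 - (2)·-0.3521 - (-4)·-0.1775) / (-9) = -0.8882

-0.8882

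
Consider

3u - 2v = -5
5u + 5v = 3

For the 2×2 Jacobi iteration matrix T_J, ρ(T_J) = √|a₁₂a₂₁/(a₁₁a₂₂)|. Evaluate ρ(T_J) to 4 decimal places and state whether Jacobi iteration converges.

a₁₂a₂₁/(a₁₁a₂₂) = (-2)·(5) / ((3)·(5)) = -0.666667
ρ = √|-0.666667| = √0.666667 = 0.8165
ρ < 1, so Jacobi converges

0.8165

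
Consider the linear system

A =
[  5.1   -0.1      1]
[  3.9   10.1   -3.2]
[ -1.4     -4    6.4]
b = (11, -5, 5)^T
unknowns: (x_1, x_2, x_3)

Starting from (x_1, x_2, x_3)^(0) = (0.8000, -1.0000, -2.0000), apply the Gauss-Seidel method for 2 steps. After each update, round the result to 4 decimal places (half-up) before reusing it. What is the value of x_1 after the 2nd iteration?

Iteration 1:
  x_1 = (11 - (-0.1)·-1.0000 - (1)·-2.0000) / (5.1) = 2.5294
  x_2 = (-5 - (3.9)·2.5294 - (-3.2)·-2.0000) / (10.1) = -2.1054
  x_3 = (5 - (-1.4)·2.5294 - (-4)·-2.1054) / (6.4) = 0.0187
Iteration 2:
  x_1 = (11 - (-0.1)·-2.1054 - (1)·0.0187) / (5.1) = 2.1119
  x_2 = (-5 - (3.9)·2.1119 - (-3.2)·0.0187) / (10.1) = -1.3046
  x_3 = (5 - (-1.4)·2.1119 - (-4)·-1.3046) / (6.4) = 0.4279

2.1119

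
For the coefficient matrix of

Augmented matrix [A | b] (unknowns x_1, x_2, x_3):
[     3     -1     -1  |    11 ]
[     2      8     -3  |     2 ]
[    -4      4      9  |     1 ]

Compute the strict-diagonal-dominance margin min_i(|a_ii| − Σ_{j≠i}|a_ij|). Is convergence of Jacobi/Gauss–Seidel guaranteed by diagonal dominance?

row 1: |3| − (1+1) = 1
row 2: |8| − (2+3) = 3
row 3: |9| − (4+4) = 1
minimum over rows = 1 → strictly diagonally dominant (convergence guaranteed)

1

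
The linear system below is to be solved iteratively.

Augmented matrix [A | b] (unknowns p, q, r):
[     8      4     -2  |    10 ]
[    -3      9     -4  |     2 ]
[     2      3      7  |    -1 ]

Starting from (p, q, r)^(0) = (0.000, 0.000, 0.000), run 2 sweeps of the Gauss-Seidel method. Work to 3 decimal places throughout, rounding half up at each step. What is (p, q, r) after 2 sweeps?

(0.737, 0.124, -0.407)

Iteration 1:
  p = (10 - (4)·0.000 - (-2)·0.000) / (8) = 1.250
  q = (2 - (-3)·1.250 - (-4)·0.000) / (9) = 0.639
  r = (-1 - (2)·1.250 - (3)·0.639) / (7) = -0.774
Iteration 2:
  p = (10 - (4)·0.639 - (-2)·-0.774) / (8) = 0.737
  q = (2 - (-3)·0.737 - (-4)·-0.774) / (9) = 0.124
  r = (-1 - (2)·0.737 - (3)·0.124) / (7) = -0.407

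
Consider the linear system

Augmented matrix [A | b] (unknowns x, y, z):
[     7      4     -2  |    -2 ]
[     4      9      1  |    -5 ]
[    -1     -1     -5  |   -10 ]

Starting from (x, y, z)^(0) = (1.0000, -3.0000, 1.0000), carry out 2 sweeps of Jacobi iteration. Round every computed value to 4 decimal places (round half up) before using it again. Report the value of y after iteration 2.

-1.5841

Iteration 1:
  x = (-2 - (4)·-3.0000 - (-2)·1.0000) / (7) = 1.7143
  y = (-5 - (4)·1.0000 - (1)·1.0000) / (9) = -1.1111
  z = (-10 - (-1)·1.0000 - (-1)·-3.0000) / (-5) = 2.4000
Iteration 2:
  x = (-2 - (4)·-1.1111 - (-2)·2.4000) / (7) = 1.0349
  y = (-5 - (4)·1.7143 - (1)·2.4000) / (9) = -1.5841
  z = (-10 - (-1)·1.7143 - (-1)·-1.1111) / (-5) = 1.8794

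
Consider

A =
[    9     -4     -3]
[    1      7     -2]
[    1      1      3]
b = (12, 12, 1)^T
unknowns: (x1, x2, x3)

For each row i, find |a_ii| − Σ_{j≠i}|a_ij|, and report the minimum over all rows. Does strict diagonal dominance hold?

1

row 1: |9| − (4+3) = 2
row 2: |7| − (1+2) = 4
row 3: |3| − (1+1) = 1
minimum over rows = 1 → strictly diagonally dominant (convergence guaranteed)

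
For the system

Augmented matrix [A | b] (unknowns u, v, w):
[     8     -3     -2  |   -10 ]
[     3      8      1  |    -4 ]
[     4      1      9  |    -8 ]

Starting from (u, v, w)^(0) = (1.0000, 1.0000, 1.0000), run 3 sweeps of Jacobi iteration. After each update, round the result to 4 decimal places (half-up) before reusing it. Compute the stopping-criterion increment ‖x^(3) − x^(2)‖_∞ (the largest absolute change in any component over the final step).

Iteration 1:
  u = (-10 - (-3)·1.0000 - (-2)·1.0000) / (8) = -0.6250
  v = (-4 - (3)·1.0000 - (1)·1.0000) / (8) = -1.0000
  w = (-8 - (4)·1.0000 - (1)·1.0000) / (9) = -1.4444
Iteration 2:
  u = (-10 - (-3)·-1.0000 - (-2)·-1.4444) / (8) = -1.9861
  v = (-4 - (3)·-0.6250 - (1)·-1.4444) / (8) = -0.0851
  w = (-8 - (4)·-0.6250 - (1)·-1.0000) / (9) = -0.5000
Iteration 3:
  u = (-10 - (-3)·-0.0851 - (-2)·-0.5000) / (8) = -1.4069
  v = (-4 - (3)·-1.9861 - (1)·-0.5000) / (8) = 0.3073
  w = (-8 - (4)·-1.9861 - (1)·-0.0851) / (9) = 0.0033
Change: (0.5792, 0.3924, 0.5033) → max |·| = 0.5792

0.5792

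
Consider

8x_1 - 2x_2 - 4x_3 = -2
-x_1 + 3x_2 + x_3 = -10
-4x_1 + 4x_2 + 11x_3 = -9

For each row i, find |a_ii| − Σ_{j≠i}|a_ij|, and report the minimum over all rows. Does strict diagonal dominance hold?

1

row 1: |8| − (2+4) = 2
row 2: |3| − (1+1) = 1
row 3: |11| − (4+4) = 3
minimum over rows = 1 → strictly diagonally dominant (convergence guaranteed)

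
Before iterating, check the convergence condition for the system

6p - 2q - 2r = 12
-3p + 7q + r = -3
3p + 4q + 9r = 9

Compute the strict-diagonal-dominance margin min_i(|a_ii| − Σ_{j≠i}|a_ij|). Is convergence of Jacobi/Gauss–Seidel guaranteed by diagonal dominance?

row 1: |6| − (2+2) = 2
row 2: |7| − (3+1) = 3
row 3: |9| − (3+4) = 2
minimum over rows = 2 → strictly diagonally dominant (convergence guaranteed)

2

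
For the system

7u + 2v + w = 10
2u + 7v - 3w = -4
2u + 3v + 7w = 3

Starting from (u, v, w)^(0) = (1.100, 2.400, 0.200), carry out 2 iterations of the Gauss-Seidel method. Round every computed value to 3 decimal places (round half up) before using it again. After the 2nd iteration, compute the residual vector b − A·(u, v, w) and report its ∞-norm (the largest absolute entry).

0.583

Iteration 1:
  u = (10 - (2)·2.400 - (1)·0.200) / (7) = 0.714
  v = (-4 - (2)·0.714 - (-3)·0.200) / (7) = -0.690
  w = (3 - (2)·0.714 - (3)·-0.690) / (7) = 0.520
Iteration 2:
  u = (10 - (2)·-0.690 - (1)·0.520) / (7) = 1.551
  v = (-4 - (2)·1.551 - (-3)·0.520) / (7) = -0.792
  w = (3 - (2)·1.551 - (3)·-0.792) / (7) = 0.325
Residual b − A·x = (0.402, -0.583, -0.001); ∞-norm = 0.583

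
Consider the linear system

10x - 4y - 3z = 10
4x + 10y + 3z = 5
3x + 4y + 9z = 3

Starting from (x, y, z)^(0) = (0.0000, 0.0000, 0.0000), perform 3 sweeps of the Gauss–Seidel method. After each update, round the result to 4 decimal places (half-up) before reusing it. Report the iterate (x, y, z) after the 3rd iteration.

(1.0247, 0.1065, -0.0556)

Iteration 1:
  x = (10 - (-4)·0.0000 - (-3)·0.0000) / (10) = 1.0000
  y = (5 - (4)·1.0000 - (3)·0.0000) / (10) = 0.1000
  z = (3 - (3)·1.0000 - (4)·0.1000) / (9) = -0.0444
Iteration 2:
  x = (10 - (-4)·0.1000 - (-3)·-0.0444) / (10) = 1.0267
  y = (5 - (4)·1.0267 - (3)·-0.0444) / (10) = 0.1026
  z = (3 - (3)·1.0267 - (4)·0.1026) / (9) = -0.0545
Iteration 3:
  x = (10 - (-4)·0.1026 - (-3)·-0.0545) / (10) = 1.0247
  y = (5 - (4)·1.0247 - (3)·-0.0545) / (10) = 0.1065
  z = (3 - (3)·1.0247 - (4)·0.1065) / (9) = -0.0556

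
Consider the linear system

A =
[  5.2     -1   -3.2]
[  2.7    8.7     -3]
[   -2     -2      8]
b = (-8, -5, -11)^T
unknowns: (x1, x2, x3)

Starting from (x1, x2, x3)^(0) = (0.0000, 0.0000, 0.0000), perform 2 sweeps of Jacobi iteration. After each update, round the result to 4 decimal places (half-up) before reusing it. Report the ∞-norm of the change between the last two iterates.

Iteration 1:
  x1 = (-8 - (-1)·0.0000 - (-3.2)·0.0000) / (5.2) = -1.5385
  x2 = (-5 - (2.7)·0.0000 - (-3)·0.0000) / (8.7) = -0.5747
  x3 = (-11 - (-2)·0.0000 - (-2)·0.0000) / (8) = -1.3750
Iteration 2:
  x1 = (-8 - (-1)·-0.5747 - (-3.2)·-1.3750) / (5.2) = -2.4951
  x2 = (-5 - (2.7)·-1.5385 - (-3)·-1.3750) / (8.7) = -0.5714
  x3 = (-11 - (-2)·-1.5385 - (-2)·-0.5747) / (8) = -1.9033
Change: (-0.9566, 0.0033, -0.5283) → max |·| = 0.9566

0.9566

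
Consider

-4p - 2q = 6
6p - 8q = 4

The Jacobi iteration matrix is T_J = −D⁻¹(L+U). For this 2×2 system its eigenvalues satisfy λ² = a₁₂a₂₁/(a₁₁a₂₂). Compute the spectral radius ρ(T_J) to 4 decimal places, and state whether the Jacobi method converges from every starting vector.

a₁₂a₂₁/(a₁₁a₂₂) = (-2)·(6) / ((-4)·(-8)) = -0.375000
ρ = √|-0.375000| = √0.375000 = 0.6124
ρ < 1, so Jacobi converges

0.6124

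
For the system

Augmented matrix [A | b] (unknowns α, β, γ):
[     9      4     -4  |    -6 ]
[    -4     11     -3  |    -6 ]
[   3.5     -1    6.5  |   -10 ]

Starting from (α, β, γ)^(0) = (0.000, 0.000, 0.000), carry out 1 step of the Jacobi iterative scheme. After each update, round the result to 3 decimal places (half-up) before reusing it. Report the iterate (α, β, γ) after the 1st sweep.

(-0.667, -0.545, -1.538)

Iteration 1:
  α = (-6 - (4)·0.000 - (-4)·0.000) / (9) = -0.667
  β = (-6 - (-4)·0.000 - (-3)·0.000) / (11) = -0.545
  γ = (-10 - (3.5)·0.000 - (-1)·0.000) / (6.5) = -1.538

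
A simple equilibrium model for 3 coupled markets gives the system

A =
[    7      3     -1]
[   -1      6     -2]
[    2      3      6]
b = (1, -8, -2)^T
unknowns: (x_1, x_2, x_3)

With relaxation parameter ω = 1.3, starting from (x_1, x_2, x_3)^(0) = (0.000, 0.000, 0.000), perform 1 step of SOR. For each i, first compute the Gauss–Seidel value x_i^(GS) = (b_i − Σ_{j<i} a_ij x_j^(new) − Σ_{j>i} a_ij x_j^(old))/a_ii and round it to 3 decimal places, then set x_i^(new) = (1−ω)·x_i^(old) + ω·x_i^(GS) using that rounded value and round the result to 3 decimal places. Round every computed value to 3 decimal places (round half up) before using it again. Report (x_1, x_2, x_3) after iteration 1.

(0.186, -1.693, 0.586)

Iteration 1:
  x_1: GS value = (1 - (3)·0.000 - (-1)·0.000) / (7) = 0.143;  x_1 ← (1−ω)·0.000 + ω·0.143 = 0.186
  x_2: GS value = (-8 - (-1)·0.186 - (-2)·0.000) / (6) = -1.302;  x_2 ← (1−ω)·0.000 + ω·-1.302 = -1.693
  x_3: GS value = (-2 - (2)·0.186 - (3)·-1.693) / (6) = 0.451;  x_3 ← (1−ω)·0.000 + ω·0.451 = 0.586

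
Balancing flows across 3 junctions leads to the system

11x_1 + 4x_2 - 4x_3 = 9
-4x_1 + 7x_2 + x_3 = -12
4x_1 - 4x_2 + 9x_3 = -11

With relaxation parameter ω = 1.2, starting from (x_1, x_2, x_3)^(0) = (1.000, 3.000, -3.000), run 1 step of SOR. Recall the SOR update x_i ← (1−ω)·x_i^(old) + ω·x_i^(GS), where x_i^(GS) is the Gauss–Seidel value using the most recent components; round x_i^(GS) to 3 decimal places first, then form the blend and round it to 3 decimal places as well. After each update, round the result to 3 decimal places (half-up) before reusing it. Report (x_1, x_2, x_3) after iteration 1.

(-1.837, -3.402, -1.702)

Iteration 1:
  x_1: GS value = (9 - (4)·3.000 - (-4)·-3.000) / (11) = -1.364;  x_1 ← (1−ω)·1.000 + ω·-1.364 = -1.837
  x_2: GS value = (-12 - (-4)·-1.837 - (1)·-3.000) / (7) = -2.335;  x_2 ← (1−ω)·3.000 + ω·-2.335 = -3.402
  x_3: GS value = (-11 - (4)·-1.837 - (-4)·-3.402) / (9) = -1.918;  x_3 ← (1−ω)·-3.000 + ω·-1.918 = -1.702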